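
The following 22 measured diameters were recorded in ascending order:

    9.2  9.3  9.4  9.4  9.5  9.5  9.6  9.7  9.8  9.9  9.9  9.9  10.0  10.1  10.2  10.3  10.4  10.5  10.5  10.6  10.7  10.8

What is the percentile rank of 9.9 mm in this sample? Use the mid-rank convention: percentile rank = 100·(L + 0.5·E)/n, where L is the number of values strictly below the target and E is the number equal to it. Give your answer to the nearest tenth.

47.7

Count below 9.9: L = 9; count equal: E = 3; n = 22.
Percentile rank = 100·(9 + 0.5·3)/22 = 100·10.5/22 = 47.73.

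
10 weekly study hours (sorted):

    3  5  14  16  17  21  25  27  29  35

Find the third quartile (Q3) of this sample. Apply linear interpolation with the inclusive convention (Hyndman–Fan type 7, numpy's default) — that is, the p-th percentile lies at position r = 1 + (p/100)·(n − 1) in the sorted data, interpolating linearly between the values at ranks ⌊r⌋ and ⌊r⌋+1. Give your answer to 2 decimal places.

26.50

n = 10.
r = 1 + (75/100)·(10 − 1) = 1 + 6.75 = 7.75.
Rank 7 is 25 and rank 8 is 27.
Interpolate: 25 + 0.75·(27 − 25) = 25 + 0.75·2 = 26.5.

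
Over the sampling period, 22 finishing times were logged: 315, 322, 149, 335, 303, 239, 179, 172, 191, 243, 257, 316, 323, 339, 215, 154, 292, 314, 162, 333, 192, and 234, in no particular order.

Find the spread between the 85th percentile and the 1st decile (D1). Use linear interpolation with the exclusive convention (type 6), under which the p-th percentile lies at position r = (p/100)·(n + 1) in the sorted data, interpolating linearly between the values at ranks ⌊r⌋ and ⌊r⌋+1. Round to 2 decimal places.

Sorted: 149, 154, 162, 172, 179, 191, 192, 215, 234, 239, 243, 257, 292, 303, 314, 315, 316, 322, 323, 333, 335, 339.
n = 22.
P10: r = 2.3; ranks 2–3 are 154, 162; interpolating gives 156.4.
P85: r = 19.55; ranks 19–20 are 323, 333; interpolating gives 328.5.
Difference: 328.5 − 156.4 = 172.1.

172.10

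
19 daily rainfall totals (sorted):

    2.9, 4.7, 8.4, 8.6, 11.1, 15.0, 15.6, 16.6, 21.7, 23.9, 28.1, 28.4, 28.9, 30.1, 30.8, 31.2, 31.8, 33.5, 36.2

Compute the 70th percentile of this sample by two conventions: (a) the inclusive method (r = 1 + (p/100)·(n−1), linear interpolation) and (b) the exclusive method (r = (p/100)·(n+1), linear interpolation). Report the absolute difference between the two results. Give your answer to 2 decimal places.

n = 19.
(a) r = 13.6; between ranks 13 (28.9) and 14 (30.1): 29.62.
(b) r = 14 → value at rank 14 = 30.1.
|29.62 − 30.1| = 0.48.

0.48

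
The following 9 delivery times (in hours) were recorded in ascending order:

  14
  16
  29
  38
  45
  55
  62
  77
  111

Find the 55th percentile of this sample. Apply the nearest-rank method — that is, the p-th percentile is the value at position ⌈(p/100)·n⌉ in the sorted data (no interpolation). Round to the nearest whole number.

n = 9.
Position = ⌈55/100 · 9⌉ = ⌈4.95⌉ = 5.
The value at rank 5 is 45.

45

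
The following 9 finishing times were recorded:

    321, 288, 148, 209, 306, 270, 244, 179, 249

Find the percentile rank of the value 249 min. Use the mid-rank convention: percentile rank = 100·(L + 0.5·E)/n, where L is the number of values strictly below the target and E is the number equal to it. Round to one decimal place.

Sorted: 148, 179, 209, 244, 249, 270, 288, 306, 321.
Count below 249: L = 4; count equal: E = 1; n = 9.
Percentile rank = 100·(4 + 0.5·1)/9 = 100·4.5/9 = 50.

50.0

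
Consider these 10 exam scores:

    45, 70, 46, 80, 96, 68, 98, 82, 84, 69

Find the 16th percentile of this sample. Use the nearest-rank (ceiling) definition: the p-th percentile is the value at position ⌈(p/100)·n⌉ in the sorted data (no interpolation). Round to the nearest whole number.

Sorted: 45, 46, 68, 69, 70, 80, 82, 84, 96, 98.
n = 10.
Position = ⌈16/100 · 10⌉ = ⌈1.6⌉ = 2.
The value at rank 2 is 46.

46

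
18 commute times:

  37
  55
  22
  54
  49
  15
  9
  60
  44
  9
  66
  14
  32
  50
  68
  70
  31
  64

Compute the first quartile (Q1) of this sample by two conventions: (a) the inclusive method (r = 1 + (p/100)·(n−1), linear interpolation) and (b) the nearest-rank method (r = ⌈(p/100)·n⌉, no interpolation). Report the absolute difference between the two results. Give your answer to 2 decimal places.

Sorted: 9, 9, 14, 15, 22, 31, 32, 37, 44, 49, 50, 54, 55, 60, 64, 66, 68, 70.
n = 18.
(a) r = 5.25; between ranks 5 (22) and 6 (31): 24.25.
(b) the nearest-rank method: rank 5 → 22.
|24.25 − 22| = 2.25.

2.25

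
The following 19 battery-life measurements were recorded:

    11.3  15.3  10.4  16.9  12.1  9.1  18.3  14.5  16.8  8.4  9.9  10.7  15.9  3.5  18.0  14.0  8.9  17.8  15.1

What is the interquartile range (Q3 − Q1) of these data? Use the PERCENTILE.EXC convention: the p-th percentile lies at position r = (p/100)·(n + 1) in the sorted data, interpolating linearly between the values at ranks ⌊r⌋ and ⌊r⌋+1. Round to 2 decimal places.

6.90

Sorted: 3.5, 8.4, 8.9, 9.1, 9.9, 10.4, 10.7, 11.3, 12.1, 14.0, 14.5, 15.1, 15.3, 15.9, 16.8, 16.9, 17.8, 18.0, 18.3.
n = 19.
P25: r = 5 (integer) → 9.9.
P75: r = 15 (integer) → 16.8.
Difference: 16.8 − 9.9 = 6.9.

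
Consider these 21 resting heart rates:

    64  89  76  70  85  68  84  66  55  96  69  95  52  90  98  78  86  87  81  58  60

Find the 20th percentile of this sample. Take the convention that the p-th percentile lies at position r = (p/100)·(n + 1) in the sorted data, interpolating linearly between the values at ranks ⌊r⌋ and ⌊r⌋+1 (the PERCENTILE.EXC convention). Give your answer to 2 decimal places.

61.60

Sorted: 52, 55, 58, 60, 64, 66, 68, 69, 70, 76, 78, 81, 84, 85, 86, 87, 89, 90, 95, 96, 98.
n = 21.
r = (20/100)·(21 + 1) = 4.4.
Rank 4 is 60 and rank 5 is 64.
Interpolate: 60 + 0.4·(64 − 60) = 60 + 0.4·4 = 61.6.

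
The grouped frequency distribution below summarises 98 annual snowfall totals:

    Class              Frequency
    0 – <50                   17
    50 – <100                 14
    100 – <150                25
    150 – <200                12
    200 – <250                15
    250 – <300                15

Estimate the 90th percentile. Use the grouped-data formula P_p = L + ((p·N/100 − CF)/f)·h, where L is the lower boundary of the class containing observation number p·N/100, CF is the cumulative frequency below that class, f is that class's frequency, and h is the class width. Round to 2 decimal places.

267.33

N = 98; target position k = 90/100 · 98 = 88.2.
Cumulative frequencies: 17, 31, 56, 68, 83, 98.
Observation 88.2 falls in the class 250 – <300.
L = 250, CF = 83, f = 15, h = 50.
P90 = 250 + ((88.2 − 83)/15)·50 = 250 + 17.3333 = 267.333.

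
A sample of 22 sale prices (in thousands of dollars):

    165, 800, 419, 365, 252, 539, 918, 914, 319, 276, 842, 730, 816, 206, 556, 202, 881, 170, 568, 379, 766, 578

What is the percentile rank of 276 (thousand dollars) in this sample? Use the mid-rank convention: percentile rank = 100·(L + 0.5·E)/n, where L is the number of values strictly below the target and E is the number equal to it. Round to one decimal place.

25.0

Sorted: 165, 170, 202, 206, 252, 276, 319, 365, 379, 419, 539, 556, 568, 578, 730, 766, 800, 816, 842, 881, 914, 918.
Count below 276: L = 5; count equal: E = 1; n = 22.
Percentile rank = 100·(5 + 0.5·1)/22 = 100·5.5/22 = 25.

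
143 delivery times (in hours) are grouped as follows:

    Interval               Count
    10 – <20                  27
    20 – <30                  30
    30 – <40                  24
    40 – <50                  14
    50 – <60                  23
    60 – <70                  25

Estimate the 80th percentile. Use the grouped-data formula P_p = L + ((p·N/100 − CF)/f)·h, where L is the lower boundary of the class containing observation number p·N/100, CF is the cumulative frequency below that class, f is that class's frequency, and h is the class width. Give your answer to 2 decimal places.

N = 143; target position k = 80/100 · 143 = 114.4.
Cumulative frequencies: 27, 57, 81, 95, 118, 143.
Observation 114.4 falls in the class 50 – <60.
L = 50, CF = 95, f = 23, h = 10.
P80 = 50 + ((114.4 − 95)/23)·10 = 50 + 8.43478 = 58.4348.

58.43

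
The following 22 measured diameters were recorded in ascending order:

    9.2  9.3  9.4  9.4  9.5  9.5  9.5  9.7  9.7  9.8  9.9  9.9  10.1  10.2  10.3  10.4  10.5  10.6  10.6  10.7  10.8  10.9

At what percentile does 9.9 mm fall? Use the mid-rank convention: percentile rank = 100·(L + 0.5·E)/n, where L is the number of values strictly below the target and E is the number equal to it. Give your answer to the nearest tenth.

50.0

Count below 9.9: L = 10; count equal: E = 2; n = 22.
Percentile rank = 100·(10 + 0.5·2)/22 = 100·11/22 = 50.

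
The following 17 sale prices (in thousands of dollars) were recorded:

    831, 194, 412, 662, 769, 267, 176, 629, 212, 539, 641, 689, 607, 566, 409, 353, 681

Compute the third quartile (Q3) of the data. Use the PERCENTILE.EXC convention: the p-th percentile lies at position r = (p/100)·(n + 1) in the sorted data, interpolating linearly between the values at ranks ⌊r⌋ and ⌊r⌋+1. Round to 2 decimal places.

Sorted: 176, 194, 212, 267, 353, 409, 412, 539, 566, 607, 629, 641, 662, 681, 689, 769, 831.
n = 17.
r = (75/100)·(17 + 1) = 13.5.
Rank 13 is 662 and rank 14 is 681.
Interpolate: 662 + 0.5·(681 − 662) = 662 + 0.5·19 = 671.5.

671.50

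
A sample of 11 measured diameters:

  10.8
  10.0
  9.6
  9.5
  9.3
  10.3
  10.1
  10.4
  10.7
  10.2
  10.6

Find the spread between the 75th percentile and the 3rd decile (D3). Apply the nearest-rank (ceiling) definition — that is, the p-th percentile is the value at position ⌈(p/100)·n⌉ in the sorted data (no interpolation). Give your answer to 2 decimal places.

0.60

Sorted: 9.3, 9.5, 9.6, 10.0, 10.1, 10.2, 10.3, 10.4, 10.6, 10.7, 10.8.
n = 11.
P30: rank ⌈30/100·11⌉ = 4 → 10.
P75: rank ⌈75/100·11⌉ = 9 → 10.6.
Difference: 10.6 − 10 = 0.6.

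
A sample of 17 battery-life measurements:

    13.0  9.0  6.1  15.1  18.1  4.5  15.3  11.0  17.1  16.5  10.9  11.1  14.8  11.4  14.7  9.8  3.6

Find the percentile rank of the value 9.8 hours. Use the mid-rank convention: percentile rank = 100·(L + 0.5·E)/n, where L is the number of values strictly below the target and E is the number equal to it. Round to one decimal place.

Sorted: 3.6, 4.5, 6.1, 9.0, 9.8, 10.9, 11.0, 11.1, 11.4, 13.0, 14.7, 14.8, 15.1, 15.3, 16.5, 17.1, 18.1.
Count below 9.8: L = 4; count equal: E = 1; n = 17.
Percentile rank = 100·(4 + 0.5·1)/17 = 100·4.5/17 = 26.47.

26.5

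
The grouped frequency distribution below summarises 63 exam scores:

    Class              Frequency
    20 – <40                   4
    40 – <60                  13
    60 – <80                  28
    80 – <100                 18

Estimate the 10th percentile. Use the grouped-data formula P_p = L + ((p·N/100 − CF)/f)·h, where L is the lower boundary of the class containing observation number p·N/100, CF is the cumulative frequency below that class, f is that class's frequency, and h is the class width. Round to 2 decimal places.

N = 63; target position k = 10/100 · 63 = 6.3.
Cumulative frequencies: 4, 17, 45, 63.
Observation 6.3 falls in the class 40 – <60.
L = 40, CF = 4, f = 13, h = 20.
P10 = 40 + ((6.3 − 4)/13)·20 = 40 + 3.53846 = 43.5385.

43.54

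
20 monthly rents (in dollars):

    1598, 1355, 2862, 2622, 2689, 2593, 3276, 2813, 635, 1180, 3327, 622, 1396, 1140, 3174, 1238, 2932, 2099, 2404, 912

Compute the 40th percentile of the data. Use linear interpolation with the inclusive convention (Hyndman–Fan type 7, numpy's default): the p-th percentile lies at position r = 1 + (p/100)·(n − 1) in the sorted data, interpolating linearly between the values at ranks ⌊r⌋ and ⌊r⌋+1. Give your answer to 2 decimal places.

1517.20

Sorted: 622, 635, 912, 1140, 1180, 1238, 1355, 1396, 1598, 2099, 2404, 2593, 2622, 2689, 2813, 2862, 2932, 3174, 3276, 3327.
n = 20.
r = 1 + (40/100)·(20 − 1) = 1 + 7.6 = 8.6.
Rank 8 is 1396 and rank 9 is 1598.
Interpolate: 1396 + 0.6·(1598 − 1396) = 1396 + 0.6·202 = 1517.2.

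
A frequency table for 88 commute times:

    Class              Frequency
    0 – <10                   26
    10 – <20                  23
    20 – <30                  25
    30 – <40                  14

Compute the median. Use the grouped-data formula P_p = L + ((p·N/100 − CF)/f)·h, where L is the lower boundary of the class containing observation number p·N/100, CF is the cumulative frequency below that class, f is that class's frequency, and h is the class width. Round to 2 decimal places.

N = 88; target position k = 50/100 · 88 = 44.
Cumulative frequencies: 26, 49, 74, 88.
Observation 44 falls in the class 10 – <20.
L = 10, CF = 26, f = 23, h = 10.
P50 = 10 + ((44 − 26)/23)·10 = 10 + 7.82609 = 17.8261.

17.83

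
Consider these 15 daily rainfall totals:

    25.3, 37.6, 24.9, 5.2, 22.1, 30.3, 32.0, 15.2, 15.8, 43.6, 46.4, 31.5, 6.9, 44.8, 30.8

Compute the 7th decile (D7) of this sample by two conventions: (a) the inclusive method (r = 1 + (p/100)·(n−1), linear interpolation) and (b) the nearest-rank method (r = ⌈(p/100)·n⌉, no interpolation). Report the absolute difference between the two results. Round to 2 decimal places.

0.10

Sorted: 5.2, 6.9, 15.2, 15.8, 22.1, 24.9, 25.3, 30.3, 30.8, 31.5, 32.0, 37.6, 43.6, 44.8, 46.4.
n = 15.
(a) r = 10.8; between ranks 10 (31.5) and 11 (32.0): 31.9.
(b) the nearest-rank method: rank 11 → 32.
|31.9 − 32| = 0.1.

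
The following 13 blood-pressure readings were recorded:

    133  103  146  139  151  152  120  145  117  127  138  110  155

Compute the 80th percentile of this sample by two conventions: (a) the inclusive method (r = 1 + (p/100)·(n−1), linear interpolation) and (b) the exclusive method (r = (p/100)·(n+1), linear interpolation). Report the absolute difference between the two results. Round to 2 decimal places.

Sorted: 103, 110, 117, 120, 127, 133, 138, 139, 145, 146, 151, 152, 155.
n = 13.
(a) r = 10.6; between ranks 10 (146) and 11 (151): 149.
(b) r = 11.2; between ranks 11 (151) and 12 (152): 151.2.
|149 − 151.2| = 2.2.

2.20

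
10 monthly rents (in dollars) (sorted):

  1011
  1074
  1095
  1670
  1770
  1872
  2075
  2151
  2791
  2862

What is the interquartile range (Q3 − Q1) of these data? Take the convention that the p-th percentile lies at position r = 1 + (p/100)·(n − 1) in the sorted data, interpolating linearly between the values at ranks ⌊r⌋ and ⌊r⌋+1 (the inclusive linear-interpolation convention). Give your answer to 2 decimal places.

n = 10.
P25: r = 3.25; ranks 3–4 are 1095, 1670; interpolating gives 1238.75.
P75: r = 7.75; ranks 7–8 are 2075, 2151; interpolating gives 2132.
Difference: 2132 − 1238.75 = 893.25.

893.25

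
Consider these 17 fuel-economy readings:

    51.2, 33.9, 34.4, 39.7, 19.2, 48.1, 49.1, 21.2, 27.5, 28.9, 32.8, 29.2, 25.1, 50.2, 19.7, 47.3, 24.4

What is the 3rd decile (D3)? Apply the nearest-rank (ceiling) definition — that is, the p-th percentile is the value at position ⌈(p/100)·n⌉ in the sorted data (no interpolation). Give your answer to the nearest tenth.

Sorted: 19.2, 19.7, 21.2, 24.4, 25.1, 27.5, 28.9, 29.2, 32.8, 33.9, 34.4, 39.7, 47.3, 48.1, 49.1, 50.2, 51.2.
n = 17.
Position = ⌈30/100 · 17⌉ = ⌈5.1⌉ = 6.
The value at rank 6 is 27.5.

27.5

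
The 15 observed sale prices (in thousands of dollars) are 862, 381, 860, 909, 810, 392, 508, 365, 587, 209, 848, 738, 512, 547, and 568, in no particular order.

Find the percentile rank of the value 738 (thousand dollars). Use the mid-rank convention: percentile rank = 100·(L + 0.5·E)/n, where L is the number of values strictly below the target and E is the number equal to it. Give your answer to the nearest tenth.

63.3

Sorted: 209, 365, 381, 392, 508, 512, 547, 568, 587, 738, 810, 848, 860, 862, 909.
Count below 738: L = 9; count equal: E = 1; n = 15.
Percentile rank = 100·(9 + 0.5·1)/15 = 100·9.5/15 = 63.33.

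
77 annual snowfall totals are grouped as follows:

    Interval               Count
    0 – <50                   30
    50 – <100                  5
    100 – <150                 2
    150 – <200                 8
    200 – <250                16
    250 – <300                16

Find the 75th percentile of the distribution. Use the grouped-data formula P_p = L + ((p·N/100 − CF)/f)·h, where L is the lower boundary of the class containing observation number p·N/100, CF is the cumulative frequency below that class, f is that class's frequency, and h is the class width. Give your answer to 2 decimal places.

239.84

N = 77; target position k = 75/100 · 77 = 57.75.
Cumulative frequencies: 30, 35, 37, 45, 61, 77.
Observation 57.75 falls in the class 200 – <250.
L = 200, CF = 45, f = 16, h = 50.
P75 = 200 + ((57.75 − 45)/16)·50 = 200 + 39.8438 = 239.844.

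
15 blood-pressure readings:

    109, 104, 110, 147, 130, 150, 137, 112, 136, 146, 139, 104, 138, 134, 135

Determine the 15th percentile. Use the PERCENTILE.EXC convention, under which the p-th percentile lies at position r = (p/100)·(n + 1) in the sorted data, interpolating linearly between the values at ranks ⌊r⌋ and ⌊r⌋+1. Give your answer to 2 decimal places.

Sorted: 104, 104, 109, 110, 112, 130, 134, 135, 136, 137, 138, 139, 146, 147, 150.
n = 15.
r = (15/100)·(15 + 1) = 2.4.
Rank 2 is 104 and rank 3 is 109.
Interpolate: 104 + 0.4·(109 − 104) = 104 + 0.4·5 = 106.

106.00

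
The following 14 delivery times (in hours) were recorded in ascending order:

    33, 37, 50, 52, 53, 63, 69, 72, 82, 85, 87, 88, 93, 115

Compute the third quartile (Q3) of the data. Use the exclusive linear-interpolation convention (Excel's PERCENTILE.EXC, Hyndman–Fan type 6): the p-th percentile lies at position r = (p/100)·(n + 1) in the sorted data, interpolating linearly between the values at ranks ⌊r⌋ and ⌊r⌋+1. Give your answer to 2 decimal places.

87.25

n = 14.
r = (75/100)·(14 + 1) = 11.25.
Rank 11 is 87 and rank 12 is 88.
Interpolate: 87 + 0.25·(88 − 87) = 87 + 0.25·1 = 87.25.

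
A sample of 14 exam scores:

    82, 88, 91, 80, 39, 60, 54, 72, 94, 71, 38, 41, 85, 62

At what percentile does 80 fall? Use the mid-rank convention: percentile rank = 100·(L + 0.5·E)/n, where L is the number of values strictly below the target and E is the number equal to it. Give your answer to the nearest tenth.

60.7

Sorted: 38, 39, 41, 54, 60, 62, 71, 72, 80, 82, 85, 88, 91, 94.
Count below 80: L = 8; count equal: E = 1; n = 14.
Percentile rank = 100·(8 + 0.5·1)/14 = 100·8.5/14 = 60.71.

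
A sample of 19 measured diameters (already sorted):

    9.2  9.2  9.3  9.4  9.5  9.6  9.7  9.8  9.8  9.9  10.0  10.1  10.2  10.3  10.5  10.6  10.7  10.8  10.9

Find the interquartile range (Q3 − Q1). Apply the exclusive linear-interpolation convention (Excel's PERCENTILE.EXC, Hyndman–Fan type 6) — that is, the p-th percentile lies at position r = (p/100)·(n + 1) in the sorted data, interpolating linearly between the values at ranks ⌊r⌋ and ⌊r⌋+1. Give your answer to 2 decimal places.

n = 19.
P25: r = 5 (integer) → 9.5.
P75: r = 15 (integer) → 10.5.
Difference: 10.5 − 9.5 = 1.

1.00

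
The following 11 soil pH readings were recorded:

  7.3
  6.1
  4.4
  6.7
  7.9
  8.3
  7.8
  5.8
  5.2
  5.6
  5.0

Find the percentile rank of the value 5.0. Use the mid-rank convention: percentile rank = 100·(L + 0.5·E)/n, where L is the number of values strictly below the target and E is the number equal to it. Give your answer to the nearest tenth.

13.6

Sorted: 4.4, 5.0, 5.2, 5.6, 5.8, 6.1, 6.7, 7.3, 7.8, 7.9, 8.3.
Count below 5.0: L = 1; count equal: E = 1; n = 11.
Percentile rank = 100·(1 + 0.5·1)/11 = 100·1.5/11 = 13.64.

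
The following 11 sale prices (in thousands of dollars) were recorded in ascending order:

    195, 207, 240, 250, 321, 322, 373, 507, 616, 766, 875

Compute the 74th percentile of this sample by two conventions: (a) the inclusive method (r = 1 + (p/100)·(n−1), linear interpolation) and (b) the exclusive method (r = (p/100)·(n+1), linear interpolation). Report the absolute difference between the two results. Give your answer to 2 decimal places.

n = 11.
(a) r = 8.4; between ranks 8 (507) and 9 (616): 550.6.
(b) r = 8.88; between ranks 8 (507) and 9 (616): 602.92.
|550.6 − 602.92| = 52.32.

52.32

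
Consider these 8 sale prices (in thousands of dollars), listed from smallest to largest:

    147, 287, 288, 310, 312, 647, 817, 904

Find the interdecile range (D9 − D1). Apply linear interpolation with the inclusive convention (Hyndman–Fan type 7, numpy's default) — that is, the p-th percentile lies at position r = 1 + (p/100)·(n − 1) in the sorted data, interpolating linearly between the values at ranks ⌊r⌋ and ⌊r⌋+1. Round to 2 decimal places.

598.10

n = 8.
P10: r = 1.7; ranks 1–2 are 147, 287; interpolating gives 245.
P90: r = 7.3; ranks 7–8 are 817, 904; interpolating gives 843.1.
Difference: 843.1 − 245 = 598.1.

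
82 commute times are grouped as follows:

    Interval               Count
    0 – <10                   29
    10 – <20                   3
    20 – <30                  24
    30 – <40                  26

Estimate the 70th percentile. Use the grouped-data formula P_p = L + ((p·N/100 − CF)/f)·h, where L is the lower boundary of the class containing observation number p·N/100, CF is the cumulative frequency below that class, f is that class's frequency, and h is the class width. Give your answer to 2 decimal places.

N = 82; target position k = 70/100 · 82 = 57.4.
Cumulative frequencies: 29, 32, 56, 82.
Observation 57.4 falls in the class 30 – <40.
L = 30, CF = 56, f = 26, h = 10.
P70 = 30 + ((57.4 − 56)/26)·10 = 30 + 0.538462 = 30.5385.

30.54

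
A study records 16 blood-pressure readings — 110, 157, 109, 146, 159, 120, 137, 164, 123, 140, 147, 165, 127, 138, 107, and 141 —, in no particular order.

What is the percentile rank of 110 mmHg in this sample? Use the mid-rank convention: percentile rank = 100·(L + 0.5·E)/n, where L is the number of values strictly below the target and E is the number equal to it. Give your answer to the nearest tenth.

Sorted: 107, 109, 110, 120, 123, 127, 137, 138, 140, 141, 146, 147, 157, 159, 164, 165.
Count below 110: L = 2; count equal: E = 1; n = 16.
Percentile rank = 100·(2 + 0.5·1)/16 = 100·2.5/16 = 15.62.

15.6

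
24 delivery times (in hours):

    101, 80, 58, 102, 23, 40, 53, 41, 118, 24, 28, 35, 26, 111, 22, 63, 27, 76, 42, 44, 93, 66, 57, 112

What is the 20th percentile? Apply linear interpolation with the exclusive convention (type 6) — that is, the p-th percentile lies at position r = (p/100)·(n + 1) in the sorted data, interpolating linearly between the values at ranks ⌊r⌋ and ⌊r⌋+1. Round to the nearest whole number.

Sorted: 22, 23, 24, 26, 27, 28, 35, 40, 41, 42, 44, 53, 57, 58, 63, 66, 76, 80, 93, 101, 102, 111, 112, 118.
n = 24.
r = (20/100)·(24 + 1) = 5.
r is an integer, so P20 is the value at rank 5: 27.

27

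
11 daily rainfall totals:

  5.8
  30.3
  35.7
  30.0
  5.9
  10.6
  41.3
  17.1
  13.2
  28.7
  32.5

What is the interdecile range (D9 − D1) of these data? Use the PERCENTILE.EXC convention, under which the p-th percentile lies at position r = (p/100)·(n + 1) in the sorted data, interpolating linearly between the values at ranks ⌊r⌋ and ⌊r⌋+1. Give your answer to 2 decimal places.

Sorted: 5.8, 5.9, 10.6, 13.2, 17.1, 28.7, 30.0, 30.3, 32.5, 35.7, 41.3.
n = 11.
P10: r = 1.2; ranks 1–2 are 5.8, 5.9; interpolating gives 5.82.
P90: r = 10.8; ranks 10–11 are 35.7, 41.3; interpolating gives 40.18.
Difference: 40.18 − 5.82 = 34.36.

34.36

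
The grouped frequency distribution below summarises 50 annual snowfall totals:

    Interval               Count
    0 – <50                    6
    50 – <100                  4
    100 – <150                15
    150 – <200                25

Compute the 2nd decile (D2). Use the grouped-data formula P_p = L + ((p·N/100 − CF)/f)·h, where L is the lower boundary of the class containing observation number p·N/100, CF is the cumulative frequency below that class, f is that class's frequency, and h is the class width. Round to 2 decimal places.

N = 50; target position k = 20/100 · 50 = 10.
Cumulative frequencies: 6, 10, 25, 50.
Observation 10 falls in the class 50 – <100.
L = 50, CF = 6, f = 4, h = 50.
P20 = 50 + ((10 − 6)/4)·50 = 50 + 50 = 100.

100.00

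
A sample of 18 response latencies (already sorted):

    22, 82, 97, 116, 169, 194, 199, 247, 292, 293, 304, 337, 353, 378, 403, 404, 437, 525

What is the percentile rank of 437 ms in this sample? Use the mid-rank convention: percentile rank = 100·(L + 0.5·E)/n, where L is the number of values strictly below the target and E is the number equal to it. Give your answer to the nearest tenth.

Count below 437: L = 16; count equal: E = 1; n = 18.
Percentile rank = 100·(16 + 0.5·1)/18 = 100·16.5/18 = 91.67.

91.7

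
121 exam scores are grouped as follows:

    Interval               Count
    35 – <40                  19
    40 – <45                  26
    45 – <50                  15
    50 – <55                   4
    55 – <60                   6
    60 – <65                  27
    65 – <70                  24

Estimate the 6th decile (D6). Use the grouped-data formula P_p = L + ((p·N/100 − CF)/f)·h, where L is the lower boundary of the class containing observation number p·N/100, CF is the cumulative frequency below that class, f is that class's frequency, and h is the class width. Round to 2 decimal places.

N = 121; target position k = 60/100 · 121 = 72.6.
Cumulative frequencies: 19, 45, 60, 64, 70, 97, 121.
Observation 72.6 falls in the class 60 – <65.
L = 60, CF = 70, f = 27, h = 5.
P60 = 60 + ((72.6 − 70)/27)·5 = 60 + 0.481481 = 60.4815.

60.48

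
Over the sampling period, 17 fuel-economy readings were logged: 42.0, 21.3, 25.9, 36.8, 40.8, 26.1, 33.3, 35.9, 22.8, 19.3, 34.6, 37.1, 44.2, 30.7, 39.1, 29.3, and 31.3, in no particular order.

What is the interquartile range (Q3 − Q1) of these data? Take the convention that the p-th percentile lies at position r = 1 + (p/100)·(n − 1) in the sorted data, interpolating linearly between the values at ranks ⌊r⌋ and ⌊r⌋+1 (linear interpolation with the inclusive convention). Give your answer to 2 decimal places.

11.00

Sorted: 19.3, 21.3, 22.8, 25.9, 26.1, 29.3, 30.7, 31.3, 33.3, 34.6, 35.9, 36.8, 37.1, 39.1, 40.8, 42.0, 44.2.
n = 17.
P25: r = 5 (integer) → 26.1.
P75: r = 13 (integer) → 37.1.
Difference: 37.1 − 26.1 = 11.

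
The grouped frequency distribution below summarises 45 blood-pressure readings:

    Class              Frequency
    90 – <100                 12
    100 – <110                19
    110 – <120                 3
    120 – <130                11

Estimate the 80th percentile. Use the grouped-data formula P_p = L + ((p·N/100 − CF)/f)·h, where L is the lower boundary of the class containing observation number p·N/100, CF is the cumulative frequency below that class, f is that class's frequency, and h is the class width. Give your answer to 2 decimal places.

N = 45; target position k = 80/100 · 45 = 36.
Cumulative frequencies: 12, 31, 34, 45.
Observation 36 falls in the class 120 – <130.
L = 120, CF = 34, f = 11, h = 10.
P80 = 120 + ((36 − 34)/11)·10 = 120 + 1.81818 = 121.818.

121.82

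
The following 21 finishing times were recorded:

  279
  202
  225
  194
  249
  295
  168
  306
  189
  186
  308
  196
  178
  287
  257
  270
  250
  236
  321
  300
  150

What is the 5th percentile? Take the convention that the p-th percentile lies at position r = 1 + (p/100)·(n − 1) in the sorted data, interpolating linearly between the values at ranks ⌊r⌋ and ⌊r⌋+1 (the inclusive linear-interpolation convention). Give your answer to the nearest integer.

Sorted: 150, 168, 178, 186, 189, 194, 196, 202, 225, 236, 249, 250, 257, 270, 279, 287, 295, 300, 306, 308, 321.
n = 21.
r = 1 + (5/100)·(21 − 1) = 1 + 1 = 2.
r is an integer, so P5 is the value at rank 2: 168.

168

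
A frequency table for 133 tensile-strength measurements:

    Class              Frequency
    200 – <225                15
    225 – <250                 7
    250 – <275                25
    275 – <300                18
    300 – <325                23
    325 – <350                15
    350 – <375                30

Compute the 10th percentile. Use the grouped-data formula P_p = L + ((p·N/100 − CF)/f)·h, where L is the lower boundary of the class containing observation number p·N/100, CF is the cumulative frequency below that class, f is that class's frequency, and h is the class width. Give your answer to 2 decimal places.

N = 133; target position k = 10/100 · 133 = 13.3.
Cumulative frequencies: 15, 22, 47, 65, 88, 103, 133.
Observation 13.3 falls in the class 200 – <225.
L = 200, CF = 0, f = 15, h = 25.
P10 = 200 + ((13.3 − 0)/15)·25 = 200 + 22.1667 = 222.167.

222.17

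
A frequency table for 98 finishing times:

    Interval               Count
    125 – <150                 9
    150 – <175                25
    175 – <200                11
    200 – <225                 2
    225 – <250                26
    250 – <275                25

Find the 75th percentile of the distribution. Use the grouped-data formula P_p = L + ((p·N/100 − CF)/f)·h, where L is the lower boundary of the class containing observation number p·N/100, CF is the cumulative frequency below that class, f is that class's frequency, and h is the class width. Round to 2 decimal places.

250.50

N = 98; target position k = 75/100 · 98 = 73.5.
Cumulative frequencies: 9, 34, 45, 47, 73, 98.
Observation 73.5 falls in the class 250 – <275.
L = 250, CF = 73, f = 25, h = 25.
P75 = 250 + ((73.5 − 73)/25)·25 = 250 + 0.5 = 250.5.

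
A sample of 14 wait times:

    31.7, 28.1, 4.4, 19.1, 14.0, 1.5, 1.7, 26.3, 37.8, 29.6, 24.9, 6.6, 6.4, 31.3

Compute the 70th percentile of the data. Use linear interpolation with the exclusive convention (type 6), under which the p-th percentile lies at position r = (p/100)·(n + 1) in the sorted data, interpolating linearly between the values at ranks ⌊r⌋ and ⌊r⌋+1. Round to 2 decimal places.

Sorted: 1.5, 1.7, 4.4, 6.4, 6.6, 14.0, 19.1, 24.9, 26.3, 28.1, 29.6, 31.3, 31.7, 37.8.
n = 14.
r = (70/100)·(14 + 1) = 10.5.
Rank 10 is 28.1 and rank 11 is 29.6.
Interpolate: 28.1 + 0.5·(29.6 − 28.1) = 28.1 + 0.5·1.5 = 28.85.

28.85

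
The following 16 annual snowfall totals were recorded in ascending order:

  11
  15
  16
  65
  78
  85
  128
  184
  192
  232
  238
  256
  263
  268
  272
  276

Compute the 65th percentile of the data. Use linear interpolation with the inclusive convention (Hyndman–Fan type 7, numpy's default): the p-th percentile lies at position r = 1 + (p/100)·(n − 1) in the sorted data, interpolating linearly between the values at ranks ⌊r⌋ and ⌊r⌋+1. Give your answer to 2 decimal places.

n = 16.
r = 1 + (65/100)·(16 − 1) = 1 + 9.75 = 10.75.
Rank 10 is 232 and rank 11 is 238.
Interpolate: 232 + 0.75·(238 − 232) = 232 + 0.75·6 = 236.5.

236.50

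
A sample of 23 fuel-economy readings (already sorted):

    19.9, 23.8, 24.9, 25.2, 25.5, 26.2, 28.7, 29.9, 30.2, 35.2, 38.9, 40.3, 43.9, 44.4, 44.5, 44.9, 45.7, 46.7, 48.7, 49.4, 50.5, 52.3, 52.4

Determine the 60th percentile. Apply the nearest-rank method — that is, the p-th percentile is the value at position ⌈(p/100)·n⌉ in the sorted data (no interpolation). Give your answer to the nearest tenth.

44.4

n = 23.
Position = ⌈60/100 · 23⌉ = ⌈13.8⌉ = 14.
The value at rank 14 is 44.4.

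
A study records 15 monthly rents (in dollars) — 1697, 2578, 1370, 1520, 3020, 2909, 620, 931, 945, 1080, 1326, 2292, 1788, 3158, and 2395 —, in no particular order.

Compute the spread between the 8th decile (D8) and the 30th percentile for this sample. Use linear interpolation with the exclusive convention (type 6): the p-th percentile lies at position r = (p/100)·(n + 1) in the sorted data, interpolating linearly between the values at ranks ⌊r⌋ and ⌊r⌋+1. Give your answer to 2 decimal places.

Sorted: 620, 931, 945, 1080, 1326, 1370, 1520, 1697, 1788, 2292, 2395, 2578, 2909, 3020, 3158.
n = 15.
P30: r = 4.8; ranks 4–5 are 1080, 1326; interpolating gives 1276.8.
P80: r = 12.8; ranks 12–13 are 2578, 2909; interpolating gives 2842.8.
Difference: 2842.8 − 1276.8 = 1566.

1566.00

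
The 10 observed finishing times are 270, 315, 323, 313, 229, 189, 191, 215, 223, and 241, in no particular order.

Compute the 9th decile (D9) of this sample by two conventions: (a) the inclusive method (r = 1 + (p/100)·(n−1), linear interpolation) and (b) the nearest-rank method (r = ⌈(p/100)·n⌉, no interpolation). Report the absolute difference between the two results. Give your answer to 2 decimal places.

Sorted: 189, 191, 215, 223, 229, 241, 270, 313, 315, 323.
n = 10.
(a) r = 9.1; between ranks 9 (315) and 10 (323): 315.8.
(b) the nearest-rank method: rank 9 → 315.
|315.8 − 315| = 0.8.

0.80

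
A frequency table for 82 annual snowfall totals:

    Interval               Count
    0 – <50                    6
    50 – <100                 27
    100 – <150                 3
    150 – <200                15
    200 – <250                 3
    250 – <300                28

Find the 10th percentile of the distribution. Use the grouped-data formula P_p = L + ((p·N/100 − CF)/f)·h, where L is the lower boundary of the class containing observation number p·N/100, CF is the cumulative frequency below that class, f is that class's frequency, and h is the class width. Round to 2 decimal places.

N = 82; target position k = 10/100 · 82 = 8.2.
Cumulative frequencies: 6, 33, 36, 51, 54, 82.
Observation 8.2 falls in the class 50 – <100.
L = 50, CF = 6, f = 27, h = 50.
P10 = 50 + ((8.2 − 6)/27)·50 = 50 + 4.07407 = 54.0741.

54.07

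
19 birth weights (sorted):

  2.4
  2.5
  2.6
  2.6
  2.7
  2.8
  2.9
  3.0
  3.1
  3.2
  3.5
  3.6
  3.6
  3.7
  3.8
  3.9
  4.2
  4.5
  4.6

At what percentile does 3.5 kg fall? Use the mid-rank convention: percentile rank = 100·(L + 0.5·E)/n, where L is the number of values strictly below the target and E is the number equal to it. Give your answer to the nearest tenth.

55.3

Count below 3.5: L = 10; count equal: E = 1; n = 19.
Percentile rank = 100·(10 + 0.5·1)/19 = 100·10.5/19 = 55.26.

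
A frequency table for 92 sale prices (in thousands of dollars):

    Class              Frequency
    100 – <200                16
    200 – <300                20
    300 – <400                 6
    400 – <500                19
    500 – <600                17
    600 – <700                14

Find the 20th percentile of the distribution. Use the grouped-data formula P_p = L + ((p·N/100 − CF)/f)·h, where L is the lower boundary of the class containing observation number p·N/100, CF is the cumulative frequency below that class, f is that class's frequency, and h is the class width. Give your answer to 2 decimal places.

212.00

N = 92; target position k = 20/100 · 92 = 18.4.
Cumulative frequencies: 16, 36, 42, 61, 78, 92.
Observation 18.4 falls in the class 200 – <300.
L = 200, CF = 16, f = 20, h = 100.
P20 = 200 + ((18.4 − 16)/20)·100 = 200 + 12 = 212.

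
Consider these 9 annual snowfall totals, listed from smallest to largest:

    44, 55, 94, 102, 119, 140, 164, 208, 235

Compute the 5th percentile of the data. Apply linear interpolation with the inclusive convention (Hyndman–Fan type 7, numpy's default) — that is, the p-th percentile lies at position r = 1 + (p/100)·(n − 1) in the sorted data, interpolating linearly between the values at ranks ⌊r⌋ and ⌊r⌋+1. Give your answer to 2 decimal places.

48.40

n = 9.
r = 1 + (5/100)·(9 − 1) = 1 + 0.4 = 1.4.
Rank 1 is 44 and rank 2 is 55.
Interpolate: 44 + 0.4·(55 − 44) = 44 + 0.4·11 = 48.4.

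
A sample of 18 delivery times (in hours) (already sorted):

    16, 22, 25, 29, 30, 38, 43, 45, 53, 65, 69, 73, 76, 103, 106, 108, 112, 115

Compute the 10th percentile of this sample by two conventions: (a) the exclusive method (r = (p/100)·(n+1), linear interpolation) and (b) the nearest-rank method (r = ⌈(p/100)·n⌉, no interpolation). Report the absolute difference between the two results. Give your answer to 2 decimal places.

0.60

n = 18.
(a) r = 1.9; between ranks 1 (16) and 2 (22): 21.4.
(b) the nearest-rank method: rank 2 → 22.
|21.4 − 22| = 0.6.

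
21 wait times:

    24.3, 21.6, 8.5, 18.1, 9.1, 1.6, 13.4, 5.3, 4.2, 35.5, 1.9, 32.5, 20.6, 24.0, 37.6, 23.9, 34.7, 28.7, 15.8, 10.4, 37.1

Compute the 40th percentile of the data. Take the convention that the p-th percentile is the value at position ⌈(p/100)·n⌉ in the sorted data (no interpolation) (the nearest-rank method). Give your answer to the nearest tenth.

Sorted: 1.6, 1.9, 4.2, 5.3, 8.5, 9.1, 10.4, 13.4, 15.8, 18.1, 20.6, 21.6, 23.9, 24.0, 24.3, 28.7, 32.5, 34.7, 35.5, 37.1, 37.6.
n = 21.
Position = ⌈40/100 · 21⌉ = ⌈8.4⌉ = 9.
The value at rank 9 is 15.8.

15.8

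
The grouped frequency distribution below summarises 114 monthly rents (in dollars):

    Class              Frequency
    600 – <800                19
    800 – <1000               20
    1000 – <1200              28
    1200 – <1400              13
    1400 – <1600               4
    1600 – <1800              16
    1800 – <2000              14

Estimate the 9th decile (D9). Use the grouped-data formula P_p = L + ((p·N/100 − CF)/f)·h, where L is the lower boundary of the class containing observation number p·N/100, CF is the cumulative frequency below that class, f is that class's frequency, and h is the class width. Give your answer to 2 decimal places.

N = 114; target position k = 90/100 · 114 = 102.6.
Cumulative frequencies: 19, 39, 67, 80, 84, 100, 114.
Observation 102.6 falls in the class 1800 – <2000.
L = 1800, CF = 100, f = 14, h = 200.
P90 = 1800 + ((102.6 − 100)/14)·200 = 1800 + 37.1429 = 1837.14.

1837.14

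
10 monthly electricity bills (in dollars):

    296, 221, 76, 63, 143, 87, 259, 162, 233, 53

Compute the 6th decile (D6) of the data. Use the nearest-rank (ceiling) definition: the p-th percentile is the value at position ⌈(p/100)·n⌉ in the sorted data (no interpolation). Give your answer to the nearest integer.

Sorted: 53, 63, 76, 87, 143, 162, 221, 233, 259, 296.
n = 10.
Position = ⌈60/100 · 10⌉ = ⌈6⌉ = 6.
The value at rank 6 is 162.

162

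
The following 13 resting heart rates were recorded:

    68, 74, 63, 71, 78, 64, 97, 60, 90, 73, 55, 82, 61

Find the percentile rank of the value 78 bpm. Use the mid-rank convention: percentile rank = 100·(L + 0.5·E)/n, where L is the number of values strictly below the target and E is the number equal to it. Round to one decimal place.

73.1

Sorted: 55, 60, 61, 63, 64, 68, 71, 73, 74, 78, 82, 90, 97.
Count below 78: L = 9; count equal: E = 1; n = 13.
Percentile rank = 100·(9 + 0.5·1)/13 = 100·9.5/13 = 73.08.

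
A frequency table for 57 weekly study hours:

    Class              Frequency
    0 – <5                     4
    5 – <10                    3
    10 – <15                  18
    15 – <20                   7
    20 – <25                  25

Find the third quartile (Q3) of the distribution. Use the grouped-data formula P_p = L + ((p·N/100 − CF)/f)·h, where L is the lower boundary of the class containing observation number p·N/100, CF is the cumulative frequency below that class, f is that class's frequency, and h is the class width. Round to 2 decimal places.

N = 57; target position k = 75/100 · 57 = 42.75.
Cumulative frequencies: 4, 7, 25, 32, 57.
Observation 42.75 falls in the class 20 – <25.
L = 20, CF = 32, f = 25, h = 5.
P75 = 20 + ((42.75 − 32)/25)·5 = 20 + 2.15 = 22.15.

22.15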